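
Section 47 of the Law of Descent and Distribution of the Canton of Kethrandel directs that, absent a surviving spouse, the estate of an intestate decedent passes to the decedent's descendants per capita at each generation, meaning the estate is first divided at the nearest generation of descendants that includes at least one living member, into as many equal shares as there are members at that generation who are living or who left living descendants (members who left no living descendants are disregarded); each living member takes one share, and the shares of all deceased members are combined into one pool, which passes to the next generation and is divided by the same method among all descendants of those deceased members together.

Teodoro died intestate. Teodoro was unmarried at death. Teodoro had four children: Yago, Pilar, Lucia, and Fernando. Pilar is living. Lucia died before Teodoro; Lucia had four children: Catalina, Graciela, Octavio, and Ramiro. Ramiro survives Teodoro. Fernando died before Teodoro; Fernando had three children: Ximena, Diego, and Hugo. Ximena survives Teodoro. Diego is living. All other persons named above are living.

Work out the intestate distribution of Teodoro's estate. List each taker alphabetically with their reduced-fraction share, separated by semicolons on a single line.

There is no surviving spouse, so the entire estate passes to Teodoro's descendants per capita at each generation.
At generation 1 (Yago, Pilar, Lucia, Fernando) there are 4 shares of (1)/4 = 1/4 each.
Living: Yago and Pilar — each takes 1/4.
Deceased: Lucia and Fernando. Their combined 1/2 is pooled and carried to generation 2.
At generation 2 (Catalina, Graciela, Octavio, Ramiro, Ximena, Diego, Hugo) there are 7 shares of (1/2)/7 = 1/14 each.
Living: Catalina, Graciela, Octavio, Ramiro, Ximena, Diego, and Hugo — each takes 1/14.

Catalina 1/14; Diego 1/14; Graciela 1/14; Hugo 1/14; Octavio 1/14; Pilar 1/4; Ramiro 1/14; Ximena 1/14; Yago 1/4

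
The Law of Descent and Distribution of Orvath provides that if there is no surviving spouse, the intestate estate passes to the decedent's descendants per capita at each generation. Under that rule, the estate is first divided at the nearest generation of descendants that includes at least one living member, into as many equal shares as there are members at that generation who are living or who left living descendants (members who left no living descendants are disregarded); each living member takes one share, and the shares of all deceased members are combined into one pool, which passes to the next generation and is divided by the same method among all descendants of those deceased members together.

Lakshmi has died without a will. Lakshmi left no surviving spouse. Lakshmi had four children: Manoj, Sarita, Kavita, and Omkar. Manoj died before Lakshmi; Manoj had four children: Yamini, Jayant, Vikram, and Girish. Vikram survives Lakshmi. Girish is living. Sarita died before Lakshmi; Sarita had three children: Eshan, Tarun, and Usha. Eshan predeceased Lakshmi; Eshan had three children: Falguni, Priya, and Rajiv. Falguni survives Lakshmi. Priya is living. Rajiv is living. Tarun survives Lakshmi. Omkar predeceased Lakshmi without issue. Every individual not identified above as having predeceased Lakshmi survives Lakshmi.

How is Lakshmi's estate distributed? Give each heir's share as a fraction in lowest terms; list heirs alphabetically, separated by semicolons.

Falguni 2/63; Girish 2/21; Jayant 2/21; Kavita 1/3; Priya 2/63; Rajiv 2/63; Tarun 2/21; Usha 2/21; Vikram 2/21; Yamini 2/21

There is no surviving spouse, so the entire estate passes to Lakshmi's descendants per capita at each generation.
At generation 1 (Manoj, Sarita, Kavita) there are 3 shares of (1)/3 = 1/3 each.
Living: Kavita — each takes 1/3.
Deceased: Manoj and Sarita. Their combined 2/3 is pooled and carried to generation 2.
At generation 2 (Yamini, Jayant, Vikram, Girish, Eshan, Tarun, Usha) there are 7 shares of (2/3)/7 = 2/21 each.
Living: Yamini, Jayant, Vikram, Girish, Tarun, and Usha — each takes 2/21.
Deceased: Eshan. That 2/21 share is carried to generation 3.
At generation 3 (Falguni, Priya, Rajiv) there are 3 shares of (2/21)/3 = 2/63 each.
Living: Falguni, Priya, and Rajiv — each takes 2/63.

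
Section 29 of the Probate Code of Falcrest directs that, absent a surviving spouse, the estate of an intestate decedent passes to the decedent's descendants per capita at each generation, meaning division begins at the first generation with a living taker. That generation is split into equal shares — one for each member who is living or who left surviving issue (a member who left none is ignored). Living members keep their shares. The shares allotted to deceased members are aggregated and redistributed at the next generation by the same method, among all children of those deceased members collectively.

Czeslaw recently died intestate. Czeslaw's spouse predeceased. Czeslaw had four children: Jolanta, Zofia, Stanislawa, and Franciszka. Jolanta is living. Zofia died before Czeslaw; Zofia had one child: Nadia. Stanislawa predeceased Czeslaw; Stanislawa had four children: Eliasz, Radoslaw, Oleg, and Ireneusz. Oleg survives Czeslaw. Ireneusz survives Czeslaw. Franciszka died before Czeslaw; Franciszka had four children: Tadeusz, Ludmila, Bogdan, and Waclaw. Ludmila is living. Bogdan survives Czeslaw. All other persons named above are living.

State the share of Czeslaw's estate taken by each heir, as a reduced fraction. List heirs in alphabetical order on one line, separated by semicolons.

Bogdan 1/12; Eliasz 1/12; Ireneusz 1/12; Jolanta 1/4; Ludmila 1/12; Nadia 1/12; Oleg 1/12; Radoslaw 1/12; Tadeusz 1/12; Waclaw 1/12

There is no surviving spouse, so the entire estate passes to Czeslaw's descendants per capita at each generation.
At generation 1 (Jolanta, Zofia, Stanislawa, Franciszka) there are 4 shares of (1)/4 = 1/4 each.
Living: Jolanta — each takes 1/4.
Deceased: Zofia, Stanislawa, and Franciszka. Their combined 3/4 is pooled and carried to generation 2.
At generation 2 (Nadia, Eliasz, Radoslaw, Oleg, Ireneusz, Tadeusz, Ludmila, Bogdan, Waclaw) there are 9 shares of (3/4)/9 = 1/12 each.
Living: Nadia, Eliasz, Radoslaw, Oleg, Ireneusz, Tadeusz, Ludmila, Bogdan, and Waclaw — each takes 1/12.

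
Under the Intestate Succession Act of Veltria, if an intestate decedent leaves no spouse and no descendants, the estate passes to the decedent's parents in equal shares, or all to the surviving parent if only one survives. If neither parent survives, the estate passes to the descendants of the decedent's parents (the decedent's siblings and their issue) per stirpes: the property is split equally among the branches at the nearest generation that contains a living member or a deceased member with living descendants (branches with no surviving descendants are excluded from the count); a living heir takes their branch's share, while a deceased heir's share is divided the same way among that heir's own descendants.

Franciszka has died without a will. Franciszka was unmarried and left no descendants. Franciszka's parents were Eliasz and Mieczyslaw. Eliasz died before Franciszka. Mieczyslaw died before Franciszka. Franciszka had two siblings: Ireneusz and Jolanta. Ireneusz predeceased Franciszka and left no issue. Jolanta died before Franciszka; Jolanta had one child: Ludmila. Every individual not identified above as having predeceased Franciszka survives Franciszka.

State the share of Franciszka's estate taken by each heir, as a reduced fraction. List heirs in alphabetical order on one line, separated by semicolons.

Ludmila 1

Neither parent survives and there are no descendants, so the estate passes to Franciszka's siblings and their issue per stirpes.
Ireneusz left no surviving issue, so that branch lapses and is disregarded.
Jolanta's line is the sole branch at this level, so the full 1 passes to Jolanta's issue by representation.
Ludmila is the sole taker at this level and receives the full 1.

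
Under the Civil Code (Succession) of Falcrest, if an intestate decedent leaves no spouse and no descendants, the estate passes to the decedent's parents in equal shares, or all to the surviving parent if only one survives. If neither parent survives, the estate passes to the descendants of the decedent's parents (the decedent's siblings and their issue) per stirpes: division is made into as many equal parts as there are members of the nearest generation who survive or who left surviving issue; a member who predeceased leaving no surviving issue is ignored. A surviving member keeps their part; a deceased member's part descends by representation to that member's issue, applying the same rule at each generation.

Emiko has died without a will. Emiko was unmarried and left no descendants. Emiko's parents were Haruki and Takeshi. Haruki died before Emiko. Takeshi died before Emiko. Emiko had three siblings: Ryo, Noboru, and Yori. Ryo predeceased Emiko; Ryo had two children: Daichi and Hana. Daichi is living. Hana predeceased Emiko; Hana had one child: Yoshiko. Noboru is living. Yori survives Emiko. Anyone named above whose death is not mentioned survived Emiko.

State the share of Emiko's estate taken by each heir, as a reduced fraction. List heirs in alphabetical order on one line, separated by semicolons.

Daichi 1/6; Noboru 1/3; Yori 1/3; Yoshiko 1/6

Neither parent survives and there are no descendants, so the estate passes to Emiko's siblings and their issue per stirpes.
The estate is divided into 3 equal shares of 1/3 among Ryo, Noboru, Yori.
Ryo predeceased; the 1/3 allotted to Ryo's branch passes to Ryo's issue by representation.
The 1/3 is divided into 2 equal shares of 1/6 among Daichi, Hana.
Daichi is living and takes 1/6.
Hana predeceased; the 1/6 allotted to Hana's branch passes to Hana's issue by representation.
Yoshiko is the sole taker at this level and receives the full 1/6.
Noboru is living and takes 1/3.
Yori is living and takes 1/3.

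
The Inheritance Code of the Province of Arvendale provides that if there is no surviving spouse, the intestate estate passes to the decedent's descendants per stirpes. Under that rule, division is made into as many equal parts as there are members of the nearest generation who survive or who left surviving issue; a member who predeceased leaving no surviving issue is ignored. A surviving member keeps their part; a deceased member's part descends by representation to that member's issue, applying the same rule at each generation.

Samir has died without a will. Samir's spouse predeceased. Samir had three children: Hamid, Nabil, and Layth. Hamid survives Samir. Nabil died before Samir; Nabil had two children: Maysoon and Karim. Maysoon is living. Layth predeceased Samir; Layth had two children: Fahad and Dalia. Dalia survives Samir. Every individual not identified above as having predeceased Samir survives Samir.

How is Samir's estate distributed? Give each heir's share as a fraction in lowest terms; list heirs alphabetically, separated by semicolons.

Dalia 1/6; Fahad 1/6; Hamid 1/3; Karim 1/6; Maysoon 1/6

There is no surviving spouse, so the entire estate passes to Samir's descendants per stirpes.
The estate is divided into 3 equal shares of 1/3 among Hamid, Nabil, Layth.
Hamid is living and takes 1/3.
Nabil predeceased; the 1/3 allotted to Nabil's branch passes to Nabil's issue by representation.
The 1/3 is divided into 2 equal shares of 1/6 among Maysoon, Karim.
Maysoon is living and takes 1/6.
Karim is living and takes 1/6.
Layth predeceased; the 1/3 allotted to Layth's branch passes to Layth's issue by representation.
The 1/3 is divided into 2 equal shares of 1/6 among Fahad, Dalia.
Fahad is living and takes 1/6.
Dalia is living and takes 1/6.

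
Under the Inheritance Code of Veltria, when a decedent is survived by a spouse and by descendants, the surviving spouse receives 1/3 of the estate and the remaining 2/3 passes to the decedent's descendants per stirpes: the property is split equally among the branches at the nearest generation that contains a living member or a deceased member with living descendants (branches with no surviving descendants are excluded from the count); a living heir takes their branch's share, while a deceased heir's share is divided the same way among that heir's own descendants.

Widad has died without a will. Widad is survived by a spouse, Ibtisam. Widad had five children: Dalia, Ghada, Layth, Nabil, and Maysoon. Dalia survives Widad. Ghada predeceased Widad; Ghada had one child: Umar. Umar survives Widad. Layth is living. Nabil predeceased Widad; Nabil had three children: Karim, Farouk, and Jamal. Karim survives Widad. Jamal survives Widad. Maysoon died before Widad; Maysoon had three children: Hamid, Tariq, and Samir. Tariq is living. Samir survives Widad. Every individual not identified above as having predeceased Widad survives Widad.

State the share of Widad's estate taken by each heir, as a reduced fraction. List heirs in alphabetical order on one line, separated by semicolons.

Ibtisam, as surviving spouse, takes 1/3.
The remaining 2/3 passes to Widad's descendants per stirpes.
The 2/3 is divided into 5 equal shares of 2/15 among Dalia, Ghada, Layth, Nabil, Maysoon.
Dalia is living and takes 2/15.
Ghada predeceased; the 2/15 allotted to Ghada's branch passes to Ghada's issue by representation.
Umar is the sole taker at this level and receives the full 2/15.
Layth is living and takes 2/15.
Nabil predeceased; the 2/15 allotted to Nabil's branch passes to Nabil's issue by representation.
The 2/15 is divided into 3 equal shares of 2/45 among Karim, Farouk, Jamal.
Karim is living and takes 2/45.
Farouk is living and takes 2/45.
Jamal is living and takes 2/45.
Maysoon predeceased; the 2/15 allotted to Maysoon's branch passes to Maysoon's issue by representation.
The 2/15 is divided into 3 equal shares of 2/45 among Hamid, Tariq, Samir.
Hamid is living and takes 2/45.
Tariq is living and takes 2/45.
Samir is living and takes 2/45.

Dalia 2/15; Farouk 2/45; Hamid 2/45; Ibtisam 1/3; Jamal 2/45; Karim 2/45; Layth 2/15; Samir 2/45; Tariq 2/45; Umar 2/15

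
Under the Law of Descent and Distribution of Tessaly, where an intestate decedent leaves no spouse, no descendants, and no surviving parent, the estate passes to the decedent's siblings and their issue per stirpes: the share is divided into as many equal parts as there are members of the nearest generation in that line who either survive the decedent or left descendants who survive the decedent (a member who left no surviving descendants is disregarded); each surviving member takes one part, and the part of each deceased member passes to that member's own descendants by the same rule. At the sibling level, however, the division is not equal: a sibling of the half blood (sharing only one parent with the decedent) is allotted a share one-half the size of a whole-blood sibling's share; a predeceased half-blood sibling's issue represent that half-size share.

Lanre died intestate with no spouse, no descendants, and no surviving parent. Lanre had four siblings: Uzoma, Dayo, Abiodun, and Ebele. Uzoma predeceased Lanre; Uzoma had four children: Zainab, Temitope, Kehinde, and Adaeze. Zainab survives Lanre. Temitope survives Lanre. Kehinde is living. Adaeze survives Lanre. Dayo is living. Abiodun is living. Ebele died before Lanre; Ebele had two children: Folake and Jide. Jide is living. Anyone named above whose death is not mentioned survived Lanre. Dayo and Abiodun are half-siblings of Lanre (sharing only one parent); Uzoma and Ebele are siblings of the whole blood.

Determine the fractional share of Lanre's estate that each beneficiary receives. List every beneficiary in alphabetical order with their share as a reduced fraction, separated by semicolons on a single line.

No spouse, descendants, or parent survives, so the estate passes to Lanre's siblings per stirpes.
Half-blood siblings count for one-half the weight of whole-blood siblings at the initial division.
Dividing 1 in proportion to weights (total weight 3): Uzoma (weight 1) → 1/3; Dayo (weight 1/2) → 1/6; Abiodun (weight 1/2) → 1/6; Ebele (weight 1) → 1/3.
Uzoma predeceased; the 1/3 allotted to Uzoma's branch passes to Uzoma's issue by representation.
The 1/3 is divided into 4 equal shares of 1/12 among Zainab, Temitope, Kehinde, Adaeze.
Zainab is living and takes 1/12.
Temitope is living and takes 1/12.
Kehinde is living and takes 1/12.
Adaeze is living and takes 1/12.
Dayo is living and takes 1/6.
Abiodun is living and takes 1/6.
Ebele predeceased; the 1/3 allotted to Ebele's branch passes to Ebele's issue by representation.
The 1/3 is divided into 2 equal shares of 1/6 among Folake, Jide.
Folake is living and takes 1/6.
Jide is living and takes 1/6.

Abiodun 1/6; Adaeze 1/12; Dayo 1/6; Folake 1/6; Jide 1/6; Kehinde 1/12; Temitope 1/12; Zainab 1/12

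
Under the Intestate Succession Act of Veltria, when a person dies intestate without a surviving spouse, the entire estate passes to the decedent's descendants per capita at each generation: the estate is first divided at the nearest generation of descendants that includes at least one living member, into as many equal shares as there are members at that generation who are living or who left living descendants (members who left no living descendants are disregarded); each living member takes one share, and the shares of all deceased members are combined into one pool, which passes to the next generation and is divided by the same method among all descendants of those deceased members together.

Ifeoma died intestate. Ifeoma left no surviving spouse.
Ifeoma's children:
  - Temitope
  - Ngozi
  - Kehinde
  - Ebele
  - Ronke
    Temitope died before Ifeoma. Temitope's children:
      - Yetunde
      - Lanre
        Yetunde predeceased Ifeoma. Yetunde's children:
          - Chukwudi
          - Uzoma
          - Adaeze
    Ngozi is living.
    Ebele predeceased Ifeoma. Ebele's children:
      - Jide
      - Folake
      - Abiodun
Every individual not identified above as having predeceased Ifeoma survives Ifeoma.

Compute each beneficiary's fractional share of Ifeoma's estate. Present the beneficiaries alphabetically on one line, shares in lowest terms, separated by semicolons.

Abiodun 2/25; Adaeze 2/75; Chukwudi 2/75; Folake 2/25; Jide 2/25; Kehinde 1/5; Lanre 2/25; Ngozi 1/5; Ronke 1/5; Uzoma 2/75

There is no surviving spouse, so the entire estate passes to Ifeoma's descendants per capita at each generation.
At generation 1 (Temitope, Ngozi, Kehinde, Ebele, Ronke) there are 5 shares of (1)/5 = 1/5 each.
Living: Ngozi, Kehinde, and Ronke — each takes 1/5.
Deceased: Temitope and Ebele. Their combined 2/5 is pooled and carried to generation 2.
At generation 2 (Yetunde, Lanre, Jide, Folake, Abiodun) there are 5 shares of (2/5)/5 = 2/25 each.
Living: Lanre, Jide, Folake, and Abiodun — each takes 2/25.
Deceased: Yetunde. That 2/25 share is carried to generation 3.
At generation 3 (Chukwudi, Uzoma, Adaeze) there are 3 shares of (2/25)/3 = 2/75 each.
Living: Chukwudi, Uzoma, and Adaeze — each takes 2/75.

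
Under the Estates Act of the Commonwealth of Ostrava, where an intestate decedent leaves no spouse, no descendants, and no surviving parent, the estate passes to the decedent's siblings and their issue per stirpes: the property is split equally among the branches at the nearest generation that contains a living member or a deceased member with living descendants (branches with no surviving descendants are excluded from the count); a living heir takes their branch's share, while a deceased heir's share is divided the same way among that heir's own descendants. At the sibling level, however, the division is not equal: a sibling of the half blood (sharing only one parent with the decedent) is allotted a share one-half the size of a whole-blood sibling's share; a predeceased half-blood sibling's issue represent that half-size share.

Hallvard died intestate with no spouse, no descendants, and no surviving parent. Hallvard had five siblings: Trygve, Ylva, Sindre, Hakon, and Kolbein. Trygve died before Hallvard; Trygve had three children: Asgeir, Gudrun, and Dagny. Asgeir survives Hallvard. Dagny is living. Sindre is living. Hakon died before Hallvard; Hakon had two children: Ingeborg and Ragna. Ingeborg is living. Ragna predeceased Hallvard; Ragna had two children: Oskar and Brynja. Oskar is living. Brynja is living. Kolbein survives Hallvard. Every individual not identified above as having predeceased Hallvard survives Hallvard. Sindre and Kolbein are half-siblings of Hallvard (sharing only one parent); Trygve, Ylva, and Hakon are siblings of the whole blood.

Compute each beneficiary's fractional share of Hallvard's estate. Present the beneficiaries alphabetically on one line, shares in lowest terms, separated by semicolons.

No spouse, descendants, or parent survives, so the estate passes to Hallvard's siblings per stirpes.
Half-blood siblings count for one-half the weight of whole-blood siblings at the initial division.
Dividing 1 in proportion to weights (total weight 4): Trygve (weight 1) → 1/4; Ylva (weight 1) → 1/4; Sindre (weight 1/2) → 1/8; Hakon (weight 1) → 1/4; Kolbein (weight 1/2) → 1/8.
Trygve predeceased; the 1/4 allotted to Trygve's branch passes to Trygve's issue by representation.
The 1/4 is divided into 3 equal shares of 1/12 among Asgeir, Gudrun, Dagny.
Asgeir is living and takes 1/12.
Gudrun is living and takes 1/12.
Dagny is living and takes 1/12.
Ylva is living and takes 1/4.
Sindre is living and takes 1/8.
Hakon predeceased; the 1/4 allotted to Hakon's branch passes to Hakon's issue by representation.
The 1/4 is divided into 2 equal shares of 1/8 among Ingeborg, Ragna.
Ingeborg is living and takes 1/8.
Ragna predeceased; the 1/8 allotted to Ragna's branch passes to Ragna's issue by representation.
The 1/8 is divided into 2 equal shares of 1/16 among Oskar, Brynja.
Oskar is living and takes 1/16.
Brynja is living and takes 1/16.
Kolbein is living and takes 1/8.

Asgeir 1/12; Brynja 1/16; Dagny 1/12; Gudrun 1/12; Ingeborg 1/8; Kolbein 1/8; Oskar 1/16; Sindre 1/8; Ylva 1/4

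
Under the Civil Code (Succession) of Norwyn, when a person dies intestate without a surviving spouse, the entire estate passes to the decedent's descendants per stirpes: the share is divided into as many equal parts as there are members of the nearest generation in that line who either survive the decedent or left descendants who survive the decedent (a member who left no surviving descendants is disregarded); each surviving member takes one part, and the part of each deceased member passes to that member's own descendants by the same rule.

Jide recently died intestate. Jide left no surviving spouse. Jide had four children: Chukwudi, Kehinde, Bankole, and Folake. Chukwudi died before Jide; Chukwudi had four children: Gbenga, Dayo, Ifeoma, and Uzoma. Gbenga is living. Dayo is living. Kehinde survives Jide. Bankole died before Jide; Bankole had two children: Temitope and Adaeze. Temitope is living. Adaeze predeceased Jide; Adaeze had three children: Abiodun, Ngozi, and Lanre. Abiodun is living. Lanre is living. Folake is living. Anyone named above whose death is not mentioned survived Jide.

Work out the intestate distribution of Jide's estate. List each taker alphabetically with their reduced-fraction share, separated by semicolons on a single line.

Abiodun 1/24; Dayo 1/16; Folake 1/4; Gbenga 1/16; Ifeoma 1/16; Kehinde 1/4; Lanre 1/24; Ngozi 1/24; Temitope 1/8; Uzoma 1/16

There is no surviving spouse, so the entire estate passes to Jide's descendants per stirpes.
The estate is divided into 4 equal shares of 1/4 among Chukwudi, Kehinde, Bankole, Folake.
Chukwudi predeceased; the 1/4 allotted to Chukwudi's branch passes to Chukwudi's issue by representation.
The 1/4 is divided into 4 equal shares of 1/16 among Gbenga, Dayo, Ifeoma, Uzoma.
Gbenga is living and takes 1/16.
Dayo is living and takes 1/16.
Ifeoma is living and takes 1/16.
Uzoma is living and takes 1/16.
Kehinde is living and takes 1/4.
Bankole predeceased; the 1/4 allotted to Bankole's branch passes to Bankole's issue by representation.
The 1/4 is divided into 2 equal shares of 1/8 among Temitope, Adaeze.
Temitope is living and takes 1/8.
Adaeze predeceased; the 1/8 allotted to Adaeze's branch passes to Adaeze's issue by representation.
The 1/8 is divided into 3 equal shares of 1/24 among Abiodun, Ngozi, Lanre.
Abiodun is living and takes 1/24.
Ngozi is living and takes 1/24.
Lanre is living and takes 1/24.
Folake is living and takes 1/4.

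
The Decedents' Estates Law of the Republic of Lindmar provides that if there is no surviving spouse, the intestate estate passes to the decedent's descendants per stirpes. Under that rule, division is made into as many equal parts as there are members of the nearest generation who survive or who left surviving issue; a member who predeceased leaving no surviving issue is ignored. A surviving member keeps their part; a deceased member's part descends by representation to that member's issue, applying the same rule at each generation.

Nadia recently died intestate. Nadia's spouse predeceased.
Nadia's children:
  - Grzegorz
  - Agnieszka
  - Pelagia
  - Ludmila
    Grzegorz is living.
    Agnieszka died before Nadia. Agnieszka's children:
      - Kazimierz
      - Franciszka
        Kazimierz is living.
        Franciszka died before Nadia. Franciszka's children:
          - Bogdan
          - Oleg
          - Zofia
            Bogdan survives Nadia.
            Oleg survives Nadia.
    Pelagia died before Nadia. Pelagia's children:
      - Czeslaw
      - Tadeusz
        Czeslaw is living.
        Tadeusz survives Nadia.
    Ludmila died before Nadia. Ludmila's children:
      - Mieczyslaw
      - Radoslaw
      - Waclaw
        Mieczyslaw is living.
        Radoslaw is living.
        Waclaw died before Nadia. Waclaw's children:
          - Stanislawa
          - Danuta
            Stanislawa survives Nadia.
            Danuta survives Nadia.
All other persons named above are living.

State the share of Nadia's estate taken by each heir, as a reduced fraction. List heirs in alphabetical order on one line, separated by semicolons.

Bogdan 1/24; Czeslaw 1/8; Danuta 1/24; Grzegorz 1/4; Kazimierz 1/8; Mieczyslaw 1/12; Oleg 1/24; Radoslaw 1/12; Stanislawa 1/24; Tadeusz 1/8; Zofia 1/24

There is no surviving spouse, so the entire estate passes to Nadia's descendants per stirpes.
The estate is divided into 4 equal shares of 1/4 among Grzegorz, Agnieszka, Pelagia, Ludmila.
Grzegorz is living and takes 1/4.
Agnieszka predeceased; the 1/4 allotted to Agnieszka's branch passes to Agnieszka's issue by representation.
The 1/4 is divided into 2 equal shares of 1/8 among Kazimierz, Franciszka.
Kazimierz is living and takes 1/8.
Franciszka predeceased; the 1/8 allotted to Franciszka's branch passes to Franciszka's issue by representation.
The 1/8 is divided into 3 equal shares of 1/24 among Bogdan, Oleg, Zofia.
Bogdan is living and takes 1/24.
Oleg is living and takes 1/24.
Zofia is living and takes 1/24.
Pelagia predeceased; the 1/4 allotted to Pelagia's branch passes to Pelagia's issue by representation.
The 1/4 is divided into 2 equal shares of 1/8 among Czeslaw, Tadeusz.
Czeslaw is living and takes 1/8.
Tadeusz is living and takes 1/8.
Ludmila predeceased; the 1/4 allotted to Ludmila's branch passes to Ludmila's issue by representation.
The 1/4 is divided into 3 equal shares of 1/12 among Mieczyslaw, Radoslaw, Waclaw.
Mieczyslaw is living and takes 1/12.
Radoslaw is living and takes 1/12.
Waclaw predeceased; the 1/12 allotted to Waclaw's branch passes to Waclaw's issue by representation.
The 1/12 is divided into 2 equal shares of 1/24 among Stanislawa, Danuta.
Stanislawa is living and takes 1/24.
Danuta is living and takes 1/24.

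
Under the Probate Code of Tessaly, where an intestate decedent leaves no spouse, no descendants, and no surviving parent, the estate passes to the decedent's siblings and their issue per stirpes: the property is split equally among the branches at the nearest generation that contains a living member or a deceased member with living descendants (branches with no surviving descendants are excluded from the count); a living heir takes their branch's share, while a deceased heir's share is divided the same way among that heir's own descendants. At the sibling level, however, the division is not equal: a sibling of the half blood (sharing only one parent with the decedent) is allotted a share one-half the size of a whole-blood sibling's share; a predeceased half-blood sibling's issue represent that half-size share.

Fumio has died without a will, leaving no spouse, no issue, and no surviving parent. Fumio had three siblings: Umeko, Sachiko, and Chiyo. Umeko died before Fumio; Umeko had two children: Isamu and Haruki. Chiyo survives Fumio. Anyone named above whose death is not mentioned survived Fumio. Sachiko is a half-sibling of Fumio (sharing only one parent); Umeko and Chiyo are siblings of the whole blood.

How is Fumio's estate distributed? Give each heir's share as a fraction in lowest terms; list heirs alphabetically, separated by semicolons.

No spouse, descendants, or parent survives, so the estate passes to Fumio's siblings per stirpes.
Half-blood siblings count for one-half the weight of whole-blood siblings at the initial division.
Dividing 1 in proportion to weights (total weight 5/2): Umeko (weight 1) → 2/5; Sachiko (weight 1/2) → 1/5; Chiyo (weight 1) → 2/5.
Umeko predeceased; the 2/5 allotted to Umeko's branch passes to Umeko's issue by representation.
The 2/5 is divided into 2 equal shares of 1/5 among Isamu, Haruki.
Isamu is living and takes 1/5.
Haruki is living and takes 1/5.
Sachiko is living and takes 1/5.
Chiyo is living and takes 2/5.

Chiyo 2/5; Haruki 1/5; Isamu 1/5; Sachiko 1/5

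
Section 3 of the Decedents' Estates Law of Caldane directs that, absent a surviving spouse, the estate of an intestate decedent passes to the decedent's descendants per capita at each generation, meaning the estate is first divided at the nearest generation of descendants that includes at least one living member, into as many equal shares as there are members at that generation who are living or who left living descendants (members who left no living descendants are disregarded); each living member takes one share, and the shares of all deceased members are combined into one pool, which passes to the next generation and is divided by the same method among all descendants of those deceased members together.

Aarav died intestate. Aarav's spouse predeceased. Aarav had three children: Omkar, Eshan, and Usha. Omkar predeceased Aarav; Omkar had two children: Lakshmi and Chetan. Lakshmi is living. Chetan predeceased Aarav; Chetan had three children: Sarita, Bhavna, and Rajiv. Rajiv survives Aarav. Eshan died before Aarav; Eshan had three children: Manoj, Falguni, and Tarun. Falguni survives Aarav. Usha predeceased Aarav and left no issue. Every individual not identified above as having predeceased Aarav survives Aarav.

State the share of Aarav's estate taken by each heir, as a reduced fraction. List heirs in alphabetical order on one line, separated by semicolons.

Bhavna 1/15; Falguni 1/5; Lakshmi 1/5; Manoj 1/5; Rajiv 1/15; Sarita 1/15; Tarun 1/5

There is no surviving spouse, so the entire estate passes to Aarav's descendants per capita at each generation.
No one at generation 1 (Omkar, Eshan) is living; moving to the next generation.
At generation 2 (Lakshmi, Chetan, Manoj, Falguni, Tarun) there are 5 shares of (1)/5 = 1/5 each.
Living: Lakshmi, Manoj, Falguni, and Tarun — each takes 1/5.
Deceased: Chetan. That 1/5 share is carried to generation 3.
At generation 3 (Sarita, Bhavna, Rajiv) there are 3 shares of (1/5)/3 = 1/15 each.
Living: Sarita, Bhavna, and Rajiv — each takes 1/15.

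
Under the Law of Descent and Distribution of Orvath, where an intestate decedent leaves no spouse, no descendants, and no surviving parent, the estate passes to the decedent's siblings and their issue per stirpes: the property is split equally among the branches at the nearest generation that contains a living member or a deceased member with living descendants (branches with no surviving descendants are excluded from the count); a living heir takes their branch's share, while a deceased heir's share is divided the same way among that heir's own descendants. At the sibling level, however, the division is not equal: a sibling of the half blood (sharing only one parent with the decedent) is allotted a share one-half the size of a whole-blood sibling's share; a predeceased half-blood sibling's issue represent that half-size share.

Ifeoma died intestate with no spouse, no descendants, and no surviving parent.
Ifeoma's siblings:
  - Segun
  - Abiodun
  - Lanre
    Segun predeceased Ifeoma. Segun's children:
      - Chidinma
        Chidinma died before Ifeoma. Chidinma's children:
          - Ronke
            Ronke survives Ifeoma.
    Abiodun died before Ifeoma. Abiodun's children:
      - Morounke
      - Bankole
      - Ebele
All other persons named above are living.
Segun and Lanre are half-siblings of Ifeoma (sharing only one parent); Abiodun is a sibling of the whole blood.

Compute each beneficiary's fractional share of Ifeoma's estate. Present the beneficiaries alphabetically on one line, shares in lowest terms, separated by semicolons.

No spouse, descendants, or parent survives, so the estate passes to Ifeoma's siblings per stirpes.
Half-blood siblings count for one-half the weight of whole-blood siblings at the initial division.
Dividing 1 in proportion to weights (total weight 2): Segun (weight 1/2) → 1/4; Abiodun (weight 1) → 1/2; Lanre (weight 1/2) → 1/4.
Segun predeceased; the 1/4 allotted to Segun's branch passes to Segun's issue by representation.
Chidinma's line is the sole branch at this level, so the full 1/4 passes to Chidinma's issue by representation.
Ronke is the sole taker at this level and receives the full 1/4.
Abiodun predeceased; the 1/2 allotted to Abiodun's branch passes to Abiodun's issue by representation.
The 1/2 is divided into 3 equal shares of 1/6 among Morounke, Bankole, Ebele.
Morounke is living and takes 1/6.
Bankole is living and takes 1/6.
Ebele is living and takes 1/6.
Lanre is living and takes 1/4.

Bankole 1/6; Ebele 1/6; Lanre 1/4; Morounke 1/6; Ronke 1/4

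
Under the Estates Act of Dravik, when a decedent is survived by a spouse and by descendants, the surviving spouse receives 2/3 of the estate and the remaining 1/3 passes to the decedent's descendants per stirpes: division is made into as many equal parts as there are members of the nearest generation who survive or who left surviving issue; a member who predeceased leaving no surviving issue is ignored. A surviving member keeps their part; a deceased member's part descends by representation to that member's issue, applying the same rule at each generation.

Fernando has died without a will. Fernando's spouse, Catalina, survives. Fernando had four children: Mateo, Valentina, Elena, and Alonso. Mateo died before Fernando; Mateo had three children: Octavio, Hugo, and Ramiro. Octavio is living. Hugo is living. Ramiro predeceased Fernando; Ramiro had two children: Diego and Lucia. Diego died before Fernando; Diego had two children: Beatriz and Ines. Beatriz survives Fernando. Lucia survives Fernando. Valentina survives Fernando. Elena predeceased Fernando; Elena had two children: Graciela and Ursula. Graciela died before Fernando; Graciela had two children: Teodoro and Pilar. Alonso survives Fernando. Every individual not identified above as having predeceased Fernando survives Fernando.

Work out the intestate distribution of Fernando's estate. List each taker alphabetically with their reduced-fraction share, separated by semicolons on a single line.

Catalina, as surviving spouse, takes 2/3.
The remaining 1/3 passes to Fernando's descendants per stirpes.
The 1/3 is divided into 4 equal shares of 1/12 among Mateo, Valentina, Elena, Alonso.
Mateo predeceased; the 1/12 allotted to Mateo's branch passes to Mateo's issue by representation.
The 1/12 is divided into 3 equal shares of 1/36 among Octavio, Hugo, Ramiro.
Octavio is living and takes 1/36.
Hugo is living and takes 1/36.
Ramiro predeceased; the 1/36 allotted to Ramiro's branch passes to Ramiro's issue by representation.
The 1/36 is divided into 2 equal shares of 1/72 among Diego, Lucia.
Diego predeceased; the 1/72 allotted to Diego's branch passes to Diego's issue by representation.
The 1/72 is divided into 2 equal shares of 1/144 among Beatriz, Ines.
Beatriz is living and takes 1/144.
Ines is living and takes 1/144.
Lucia is living and takes 1/72.
Valentina is living and takes 1/12.
Elena predeceased; the 1/12 allotted to Elena's branch passes to Elena's issue by representation.
The 1/12 is divided into 2 equal shares of 1/24 among Graciela, Ursula.
Graciela predeceased; the 1/24 allotted to Graciela's branch passes to Graciela's issue by representation.
The 1/24 is divided into 2 equal shares of 1/48 among Teodoro, Pilar.
Teodoro is living and takes 1/48.
Pilar is living and takes 1/48.
Ursula is living and takes 1/24.
Alonso is living and takes 1/12.

Alonso 1/12; Beatriz 1/144; Catalina 2/3; Hugo 1/36; Ines 1/144; Lucia 1/72; Octavio 1/36; Pilar 1/48; Teodoro 1/48; Ursula 1/24; Valentina 1/12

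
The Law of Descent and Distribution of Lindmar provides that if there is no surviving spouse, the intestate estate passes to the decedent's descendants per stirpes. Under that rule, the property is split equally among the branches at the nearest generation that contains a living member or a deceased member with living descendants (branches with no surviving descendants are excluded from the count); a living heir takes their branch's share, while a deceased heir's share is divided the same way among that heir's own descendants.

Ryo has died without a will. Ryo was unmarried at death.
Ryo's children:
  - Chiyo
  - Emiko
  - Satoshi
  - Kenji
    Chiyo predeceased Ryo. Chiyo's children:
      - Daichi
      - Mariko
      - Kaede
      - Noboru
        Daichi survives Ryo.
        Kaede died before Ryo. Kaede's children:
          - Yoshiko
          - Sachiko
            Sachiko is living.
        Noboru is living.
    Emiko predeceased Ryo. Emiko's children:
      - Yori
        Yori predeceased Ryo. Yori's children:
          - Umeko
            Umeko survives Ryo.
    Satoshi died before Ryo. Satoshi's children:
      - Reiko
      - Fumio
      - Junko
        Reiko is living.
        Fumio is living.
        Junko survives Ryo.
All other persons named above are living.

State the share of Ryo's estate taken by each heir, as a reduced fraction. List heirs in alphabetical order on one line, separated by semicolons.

There is no surviving spouse, so the entire estate passes to Ryo's descendants per stirpes.
The estate is divided into 4 equal shares of 1/4 among Chiyo, Emiko, Satoshi, Kenji.
Chiyo predeceased; the 1/4 allotted to Chiyo's branch passes to Chiyo's issue by representation.
The 1/4 is divided into 4 equal shares of 1/16 among Daichi, Mariko, Kaede, Noboru.
Daichi is living and takes 1/16.
Mariko is living and takes 1/16.
Kaede predeceased; the 1/16 allotted to Kaede's branch passes to Kaede's issue by representation.
The 1/16 is divided into 2 equal shares of 1/32 among Yoshiko, Sachiko.
Yoshiko is living and takes 1/32.
Sachiko is living and takes 1/32.
Noboru is living and takes 1/16.
Emiko predeceased; the 1/4 allotted to Emiko's branch passes to Emiko's issue by representation.
Yori's line is the sole branch at this level, so the full 1/4 passes to Yori's issue by representation.
Umeko is the sole taker at this level and receives the full 1/4.
Satoshi predeceased; the 1/4 allotted to Satoshi's branch passes to Satoshi's issue by representation.
The 1/4 is divided into 3 equal shares of 1/12 among Reiko, Fumio, Junko.
Reiko is living and takes 1/12.
Fumio is living and takes 1/12.
Junko is living and takes 1/12.
Kenji is living and takes 1/4.

Daichi 1/16; Fumio 1/12; Junko 1/12; Kenji 1/4; Mariko 1/16; Noboru 1/16; Reiko 1/12; Sachiko 1/32; Umeko 1/4; Yoshiko 1/32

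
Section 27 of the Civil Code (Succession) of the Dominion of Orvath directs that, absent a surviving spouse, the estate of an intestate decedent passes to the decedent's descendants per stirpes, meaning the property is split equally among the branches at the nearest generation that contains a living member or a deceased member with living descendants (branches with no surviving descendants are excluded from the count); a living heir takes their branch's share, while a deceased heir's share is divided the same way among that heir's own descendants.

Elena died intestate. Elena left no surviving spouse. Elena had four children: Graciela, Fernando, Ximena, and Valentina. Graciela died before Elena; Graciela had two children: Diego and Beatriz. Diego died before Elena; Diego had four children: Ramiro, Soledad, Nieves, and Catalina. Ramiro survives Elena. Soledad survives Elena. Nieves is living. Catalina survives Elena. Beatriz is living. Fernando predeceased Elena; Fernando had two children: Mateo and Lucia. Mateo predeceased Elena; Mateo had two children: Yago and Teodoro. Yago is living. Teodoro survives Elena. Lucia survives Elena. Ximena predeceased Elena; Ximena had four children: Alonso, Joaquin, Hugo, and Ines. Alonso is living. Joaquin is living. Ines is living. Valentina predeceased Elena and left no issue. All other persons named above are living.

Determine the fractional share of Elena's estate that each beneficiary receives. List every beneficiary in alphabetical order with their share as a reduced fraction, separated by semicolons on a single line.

There is no surviving spouse, so the entire estate passes to Elena's descendants per stirpes.
Valentina left no surviving issue, so that branch lapses and is disregarded.
The estate is divided into 3 equal shares of 1/3 among Graciela, Fernando, Ximena.
Graciela predeceased; the 1/3 allotted to Graciela's branch passes to Graciela's issue by representation.
The 1/3 is divided into 2 equal shares of 1/6 among Diego, Beatriz.
Diego predeceased; the 1/6 allotted to Diego's branch passes to Diego's issue by representation.
The 1/6 is divided into 4 equal shares of 1/24 among Ramiro, Soledad, Nieves, Catalina.
Ramiro is living and takes 1/24.
Soledad is living and takes 1/24.
Nieves is living and takes 1/24.
Catalina is living and takes 1/24.
Beatriz is living and takes 1/6.
Fernando predeceased; the 1/3 allotted to Fernando's branch passes to Fernando's issue by representation.
The 1/3 is divided into 2 equal shares of 1/6 among Mateo, Lucia.
Mateo predeceased; the 1/6 allotted to Mateo's branch passes to Mateo's issue by representation.
The 1/6 is divided into 2 equal shares of 1/12 among Yago, Teodoro.
Yago is living and takes 1/12.
Teodoro is living and takes 1/12.
Lucia is living and takes 1/6.
Ximena predeceased; the 1/3 allotted to Ximena's branch passes to Ximena's issue by representation.
The 1/3 is divided into 4 equal shares of 1/12 among Alonso, Joaquin, Hugo, Ines.
Alonso is living and takes 1/12.
Joaquin is living and takes 1/12.
Hugo is living and takes 1/12.
Ines is living and takes 1/12.

Alonso 1/12; Beatriz 1/6; Catalina 1/24; Hugo 1/12; Ines 1/12; Joaquin 1/12; Lucia 1/6; Nieves 1/24; Ramiro 1/24; Soledad 1/24; Teodoro 1/12; Yago 1/12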